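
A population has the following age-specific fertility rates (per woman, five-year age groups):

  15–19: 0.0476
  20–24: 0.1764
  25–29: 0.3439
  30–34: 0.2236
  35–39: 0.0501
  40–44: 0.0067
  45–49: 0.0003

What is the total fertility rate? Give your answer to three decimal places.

Sum of ASFRs = 0.0476 + 0.1764 + 0.3439 + 0.2236 + 0.0501 + 0.0067 + 0.0003 = 0.8486
TFR = 5 × 0.8486 = 4.243

4.243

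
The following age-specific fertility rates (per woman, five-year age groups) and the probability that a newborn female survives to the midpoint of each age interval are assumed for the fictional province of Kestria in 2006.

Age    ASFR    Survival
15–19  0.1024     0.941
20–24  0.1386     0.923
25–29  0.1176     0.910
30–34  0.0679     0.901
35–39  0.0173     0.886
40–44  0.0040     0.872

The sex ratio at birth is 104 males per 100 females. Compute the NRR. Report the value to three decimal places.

1.008

Proportion female at birth = 100 / (100 + 104) = 0.49020.
Per-age-group product (5 × ASFR × survival probability):
  15–19: 5 × 0.1024 × 0.941 = 0.48179
  20–24: 5 × 0.1386 × 0.923 = 0.63964
  25–29: 5 × 0.1176 × 0.910 = 0.53508
  30–34: 5 × 0.0679 × 0.901 = 0.30589
  35–39: 5 × 0.0173 × 0.886 = 0.07664
  40–44: 5 × 0.0040 × 0.872 = 0.01744
Sum = 2.05648
NRR = 0.49020 × 2.05648 = 1.00809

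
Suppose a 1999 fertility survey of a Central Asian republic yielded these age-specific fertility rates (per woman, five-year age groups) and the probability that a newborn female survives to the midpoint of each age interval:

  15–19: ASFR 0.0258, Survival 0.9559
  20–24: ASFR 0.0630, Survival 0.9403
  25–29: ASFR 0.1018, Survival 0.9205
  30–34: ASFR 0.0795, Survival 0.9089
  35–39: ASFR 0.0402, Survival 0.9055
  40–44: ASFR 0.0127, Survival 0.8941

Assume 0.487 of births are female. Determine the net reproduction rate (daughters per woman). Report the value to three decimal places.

Proportion female at birth = 0.487.
Each age group contributes 5 × ASFR × survival:
  15–19: 5 × 0.0258 × 0.9559 = 0.12331
  20–24: 5 × 0.0630 × 0.9403 = 0.29619
  25–29: 5 × 0.1018 × 0.9205 = 0.46853
  30–34: 5 × 0.0795 × 0.9089 = 0.36129
  35–39: 5 × 0.0402 × 0.9055 = 0.18201
  40–44: 5 × 0.0127 × 0.8941 = 0.05678
Sum = 1.48811
NRR = 0.487 × 1.48811 = 0.72471
An NRR under 1 implies long-run decline under these rates.

0.725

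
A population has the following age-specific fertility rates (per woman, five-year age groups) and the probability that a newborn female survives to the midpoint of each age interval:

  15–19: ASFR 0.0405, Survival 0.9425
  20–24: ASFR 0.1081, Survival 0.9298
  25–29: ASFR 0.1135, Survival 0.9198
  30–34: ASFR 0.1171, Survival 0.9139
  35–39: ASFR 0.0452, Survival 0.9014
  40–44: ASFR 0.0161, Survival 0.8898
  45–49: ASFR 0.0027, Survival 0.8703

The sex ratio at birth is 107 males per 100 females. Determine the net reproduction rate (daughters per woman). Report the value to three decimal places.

Proportion female at birth = 100 / (100 + 107) = 0.48309.
Weighting each age-specific rate by interval width and survival:
  15–19: 5 × 0.0405 × 0.9425 = 0.19086
  20–24: 5 × 0.1081 × 0.9298 = 0.50256
  25–29: 5 × 0.1135 × 0.9198 = 0.52199
  30–34: 5 × 0.1171 × 0.9139 = 0.53509
  35–39: 5 × 0.0452 × 0.9014 = 0.20372
  40–44: 5 × 0.0161 × 0.8898 = 0.07163
  45–49: 5 × 0.0027 × 0.8703 = 0.01175
Sum = 2.03760
NRR = 0.48309 × 2.03760 = 0.98434

0.984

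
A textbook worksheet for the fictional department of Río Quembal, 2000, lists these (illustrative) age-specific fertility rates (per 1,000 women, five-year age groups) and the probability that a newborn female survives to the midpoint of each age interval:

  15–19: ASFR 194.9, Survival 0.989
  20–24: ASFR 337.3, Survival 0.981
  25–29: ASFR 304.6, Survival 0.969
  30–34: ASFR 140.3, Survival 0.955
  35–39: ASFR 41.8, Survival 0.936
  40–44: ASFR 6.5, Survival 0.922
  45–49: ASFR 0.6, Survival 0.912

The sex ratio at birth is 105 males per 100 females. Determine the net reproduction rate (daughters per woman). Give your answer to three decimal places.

2.435

Proportion female at birth = 100 / (100 + 105) = 0.48780.
Per-age-group product (5 × ASFR × survival probability):
  15–19: 5 × 194.9/1000 × 0.989 = 0.96378
  20–24: 5 × 337.3/1000 × 0.981 = 1.65446
  25–29: 5 × 304.6/1000 × 0.969 = 1.47579
  30–34: 5 × 140.3/1000 × 0.955 = 0.66993
  35–39: 5 × 41.8/1000 × 0.936 = 0.19562
  40–44: 5 × 6.5/1000 × 0.922 = 0.02997
  45–49: 5 × 0.6/1000 × 0.912 = 0.00274
Sum = 4.99229
NRR = 0.48780 × 4.99229 = 2.43524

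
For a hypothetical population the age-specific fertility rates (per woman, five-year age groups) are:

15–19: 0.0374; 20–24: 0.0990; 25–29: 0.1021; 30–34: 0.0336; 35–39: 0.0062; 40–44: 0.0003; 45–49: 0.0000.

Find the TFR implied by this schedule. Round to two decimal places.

1.39

Sum of ASFRs = 0.0374 + 0.0990 + 0.1021 + 0.0336 + 0.0062 + 0.0003 + 0.0000 = 0.2786
TFR = 5 × 0.2786 = 1.393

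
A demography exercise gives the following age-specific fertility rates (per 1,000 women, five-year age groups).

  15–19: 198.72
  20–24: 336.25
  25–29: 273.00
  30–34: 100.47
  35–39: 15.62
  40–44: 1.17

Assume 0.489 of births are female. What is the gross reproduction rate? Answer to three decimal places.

2.262

Proportion female at birth = 0.489.
Sum of ASFRs = 198.72 + 336.25 + 273.00 + 100.47 + 15.62 + 1.17 = 925.23
TFR = 5 × 925.23 / 1000 = 4.62615
GRR = 0.489 × 4.62615 = 2.26219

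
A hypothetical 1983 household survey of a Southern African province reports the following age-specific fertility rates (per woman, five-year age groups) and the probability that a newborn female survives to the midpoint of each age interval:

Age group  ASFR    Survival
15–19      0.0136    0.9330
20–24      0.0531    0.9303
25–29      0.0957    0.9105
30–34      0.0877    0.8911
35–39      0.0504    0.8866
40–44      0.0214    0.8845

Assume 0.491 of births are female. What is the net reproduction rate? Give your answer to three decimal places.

0.714

Proportion female at birth = 0.491.
Weighting each age-specific rate by interval width and survival:
  15–19: 5 × 0.0136 × 0.9330 = 0.06344
  20–24: 5 × 0.0531 × 0.9303 = 0.24699
  25–29: 5 × 0.0957 × 0.9105 = 0.43567
  30–34: 5 × 0.0877 × 0.8911 = 0.39075
  35–39: 5 × 0.0504 × 0.8866 = 0.22342
  40–44: 5 × 0.0214 × 0.8845 = 0.09464
Sum = 1.45491
NRR = 0.491 × 1.45491 = 0.71436
NRR < 1, so the cohort does not fully replace itself.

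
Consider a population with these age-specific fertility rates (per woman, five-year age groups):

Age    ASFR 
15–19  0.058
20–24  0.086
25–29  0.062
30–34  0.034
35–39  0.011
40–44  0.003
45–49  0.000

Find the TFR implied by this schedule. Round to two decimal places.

1.27

Sum of ASFRs = 0.058 + 0.086 + 0.062 + 0.034 + 0.011 + 0.003 + 0.000 = 0.254
TFR = 5 × 0.254 = 1.27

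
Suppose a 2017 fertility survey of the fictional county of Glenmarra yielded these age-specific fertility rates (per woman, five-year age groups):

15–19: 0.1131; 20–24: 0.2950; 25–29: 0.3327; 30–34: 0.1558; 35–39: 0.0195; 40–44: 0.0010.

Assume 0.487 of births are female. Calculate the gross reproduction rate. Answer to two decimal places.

2.23

Proportion female at birth = 0.487.
Sum of ASFRs = 0.1131 + 0.2950 + 0.3327 + 0.1558 + 0.0195 + 0.0010 = 0.9171
TFR = 5 × 0.9171 = 4.5855
GRR = 0.487 × 4.5855 = 2.23314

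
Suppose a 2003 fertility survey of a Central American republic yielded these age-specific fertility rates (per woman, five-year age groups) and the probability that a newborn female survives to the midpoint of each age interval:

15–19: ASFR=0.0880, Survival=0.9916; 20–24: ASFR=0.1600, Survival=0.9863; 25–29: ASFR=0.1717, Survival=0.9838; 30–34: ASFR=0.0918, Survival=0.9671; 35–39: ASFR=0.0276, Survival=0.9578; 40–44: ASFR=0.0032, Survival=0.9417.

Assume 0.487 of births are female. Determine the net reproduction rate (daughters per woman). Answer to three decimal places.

1.296

Proportion female at birth = 0.487.
Per-age-group product (5 × ASFR × survival probability):
  15–19: 5 × 0.0880 × 0.9916 = 0.43630
  20–24: 5 × 0.1600 × 0.9863 = 0.78904
  25–29: 5 × 0.1717 × 0.9838 = 0.84459
  30–34: 5 × 0.0918 × 0.9671 = 0.44390
  35–39: 5 × 0.0276 × 0.9578 = 0.13218
  40–44: 5 × 0.0032 × 0.9417 = 0.01507
Sum = 2.66108
NRR = 0.487 × 2.66108 = 1.29595
An NRR exceeding 1 indicates intrinsic growth under these rates.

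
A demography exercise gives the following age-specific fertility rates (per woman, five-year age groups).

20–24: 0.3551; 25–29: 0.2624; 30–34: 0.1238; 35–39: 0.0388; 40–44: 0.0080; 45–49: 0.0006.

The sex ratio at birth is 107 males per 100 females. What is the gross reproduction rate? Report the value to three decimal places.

1.905

Proportion female at birth = 100 / (100 + 107) = 0.48309.
Sum of ASFRs = 0.3551 + 0.2624 + 0.1238 + 0.0388 + 0.0080 + 0.0006 = 0.7887
TFR = 5 × 0.7887 = 3.9435
GRR = 0.48309 × 3.9435 = 1.90507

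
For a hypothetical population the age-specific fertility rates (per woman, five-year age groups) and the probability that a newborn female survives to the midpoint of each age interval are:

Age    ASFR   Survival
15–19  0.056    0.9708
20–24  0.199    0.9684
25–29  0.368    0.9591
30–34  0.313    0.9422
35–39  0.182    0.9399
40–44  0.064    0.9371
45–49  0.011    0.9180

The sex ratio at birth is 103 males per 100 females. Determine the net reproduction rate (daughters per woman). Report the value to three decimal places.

Proportion female at birth = 100 / (100 + 103) = 0.49261.
Per-age-group product (5 × ASFR × survival probability):
  15–19: 5 × 0.056 × 0.9708 = 0.27182
  20–24: 5 × 0.199 × 0.9684 = 0.96356
  25–29: 5 × 0.368 × 0.9591 = 1.76474
  30–34: 5 × 0.313 × 0.9422 = 1.47454
  35–39: 5 × 0.182 × 0.9399 = 0.85531
  40–44: 5 × 0.064 × 0.9371 = 0.29987
  45–49: 5 × 0.011 × 0.9180 = 0.05049
Sum = 5.68033
NRR = 0.49261 × 5.68033 = 2.79819
NRR > 1, so each generation more than replaces itself.

2.798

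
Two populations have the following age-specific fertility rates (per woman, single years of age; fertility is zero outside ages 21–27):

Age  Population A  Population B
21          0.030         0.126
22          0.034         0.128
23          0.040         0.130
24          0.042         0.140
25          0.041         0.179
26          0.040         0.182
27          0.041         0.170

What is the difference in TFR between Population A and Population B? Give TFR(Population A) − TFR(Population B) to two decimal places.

-0.79

Population A:
  Sum of ASFRs = 0.030 + 0.034 + 0.040 + 0.042 + 0.041 + 0.040 + 0.041 = 0.268
  TFR = 0.268
Population B:
  Sum of ASFRs = 0.126 + 0.128 + 0.130 + 0.140 + 0.179 + 0.182 + 0.170 = 1.055
  TFR = 1.055
Difference = 0.268 − 1.055 = -0.787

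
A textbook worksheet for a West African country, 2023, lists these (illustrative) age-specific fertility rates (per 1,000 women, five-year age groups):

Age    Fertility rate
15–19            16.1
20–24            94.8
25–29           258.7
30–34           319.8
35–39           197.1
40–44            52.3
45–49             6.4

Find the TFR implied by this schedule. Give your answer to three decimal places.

4.726

Sum of ASFRs = 16.1 + 94.8 + 258.7 + 319.8 + 197.1 + 52.3 + 6.4 = 945.2
TFR = 5 × 945.2 / 1000 = 4.726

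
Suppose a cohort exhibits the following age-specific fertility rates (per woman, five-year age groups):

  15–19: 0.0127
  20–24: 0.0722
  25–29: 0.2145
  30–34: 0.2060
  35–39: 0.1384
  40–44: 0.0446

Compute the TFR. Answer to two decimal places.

3.44

Sum of ASFRs = 0.0127 + 0.0722 + 0.2145 + 0.2060 + 0.1384 + 0.0446 = 0.6884
TFR = 5 × 0.6884 = 3.442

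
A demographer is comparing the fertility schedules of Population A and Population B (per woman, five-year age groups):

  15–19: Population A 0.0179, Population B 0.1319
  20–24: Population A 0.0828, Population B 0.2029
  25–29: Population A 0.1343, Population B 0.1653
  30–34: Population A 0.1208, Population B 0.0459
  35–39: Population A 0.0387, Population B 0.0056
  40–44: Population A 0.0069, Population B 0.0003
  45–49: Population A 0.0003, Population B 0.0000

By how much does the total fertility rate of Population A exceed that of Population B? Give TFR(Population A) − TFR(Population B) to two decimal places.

Population A:
  Sum of ASFRs = 0.0179 + 0.0828 + 0.1343 + 0.1208 + 0.0387 + 0.0069 + 0.0003 = 0.4017
  TFR = 5 × 0.4017 = 2.0085
Population B:
  Sum of ASFRs = 0.1319 + 0.2029 + 0.1653 + 0.0459 + 0.0056 + 0.0003 + 0.0000 = 0.5519
  TFR = 5 × 0.5519 = 2.7595
Difference = 2.0085 − 2.7595 = -0.751

-0.75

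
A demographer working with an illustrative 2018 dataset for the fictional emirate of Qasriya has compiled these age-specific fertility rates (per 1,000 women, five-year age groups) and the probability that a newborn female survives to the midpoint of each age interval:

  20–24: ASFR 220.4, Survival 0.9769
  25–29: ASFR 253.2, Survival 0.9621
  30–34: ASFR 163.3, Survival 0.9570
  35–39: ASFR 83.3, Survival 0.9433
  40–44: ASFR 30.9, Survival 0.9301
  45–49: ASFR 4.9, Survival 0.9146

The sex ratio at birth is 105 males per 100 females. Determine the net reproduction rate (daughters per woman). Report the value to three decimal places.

Proportion female at birth = 100 / (100 + 105) = 0.48780.
Each age group contributes 5 × ASFR × survival:
  20–24: 5 × 220.4/1000 × 0.9769 = 1.07654
  25–29: 5 × 253.2/1000 × 0.9621 = 1.21802
  30–34: 5 × 163.3/1000 × 0.9570 = 0.78139
  35–39: 5 × 83.3/1000 × 0.9433 = 0.39288
  40–44: 5 × 30.9/1000 × 0.9301 = 0.14370
  45–49: 5 × 4.9/1000 × 0.9146 = 0.02241
Sum = 3.63494
NRR = 0.48780 × 3.63494 = 1.77312
NRR > 1, so each generation more than replaces itself.

1.773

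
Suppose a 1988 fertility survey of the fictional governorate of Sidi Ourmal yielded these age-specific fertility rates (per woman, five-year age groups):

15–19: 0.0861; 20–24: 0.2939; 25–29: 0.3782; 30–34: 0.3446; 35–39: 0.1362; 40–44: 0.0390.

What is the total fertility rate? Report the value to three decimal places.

Sum of ASFRs = 0.0861 + 0.2939 + 0.3782 + 0.3446 + 0.1362 + 0.0390 = 1.2780
TFR = 5 × 1.2780 = 6.39

6.390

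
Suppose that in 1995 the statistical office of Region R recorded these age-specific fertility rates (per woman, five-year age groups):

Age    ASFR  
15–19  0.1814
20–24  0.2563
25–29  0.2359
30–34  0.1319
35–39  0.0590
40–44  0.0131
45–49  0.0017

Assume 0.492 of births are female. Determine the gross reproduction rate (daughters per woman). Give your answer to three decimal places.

Proportion female at birth = 0.492.
Sum of ASFRs = 0.1814 + 0.2563 + 0.2359 + 0.1319 + 0.0590 + 0.0131 + 0.0017 = 0.8793
TFR = 5 × 0.8793 = 4.3965
GRR = 0.492 × 4.3965 = 2.16308

2.163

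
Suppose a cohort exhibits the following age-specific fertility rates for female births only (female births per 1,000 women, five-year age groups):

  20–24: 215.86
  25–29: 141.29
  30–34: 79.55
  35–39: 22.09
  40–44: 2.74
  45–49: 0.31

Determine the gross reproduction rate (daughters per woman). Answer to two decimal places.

Sum of female ASFRs = 215.86 + 141.29 + 79.55 + 22.09 + 2.74 + 0.31 = 461.84
GRR = 5 × 461.84 / 1000 = 2.3092

2.31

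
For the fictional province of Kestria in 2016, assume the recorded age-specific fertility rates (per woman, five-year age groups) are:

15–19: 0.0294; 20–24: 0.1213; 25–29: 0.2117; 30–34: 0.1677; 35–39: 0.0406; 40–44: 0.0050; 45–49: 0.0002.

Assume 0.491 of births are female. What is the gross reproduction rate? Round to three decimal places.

1.414

Proportion female at birth = 0.491.
Sum of ASFRs = 0.0294 + 0.1213 + 0.2117 + 0.1677 + 0.0406 + 0.0050 + 0.0002 = 0.5759
TFR = 5 × 0.5759 = 2.8795
GRR = 0.491 × 2.8795 = 1.41383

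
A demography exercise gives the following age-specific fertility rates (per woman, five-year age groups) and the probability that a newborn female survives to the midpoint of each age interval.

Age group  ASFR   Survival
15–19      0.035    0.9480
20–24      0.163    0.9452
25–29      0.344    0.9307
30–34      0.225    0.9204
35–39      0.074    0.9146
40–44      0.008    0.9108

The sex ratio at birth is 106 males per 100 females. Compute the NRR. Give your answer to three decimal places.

1.916

Proportion female at birth = 100 / (100 + 106) = 0.48544.
Weighting each age-specific rate by interval width and survival:
  15–19: 5 × 0.035 × 0.9480 = 0.16590
  20–24: 5 × 0.163 × 0.9452 = 0.77034
  25–29: 5 × 0.344 × 0.9307 = 1.60080
  30–34: 5 × 0.225 × 0.9204 = 1.03545
  35–39: 5 × 0.074 × 0.9146 = 0.33840
  40–44: 5 × 0.008 × 0.9108 = 0.03643
Sum = 3.94732
NRR = 0.48544 × 3.94732 = 1.91619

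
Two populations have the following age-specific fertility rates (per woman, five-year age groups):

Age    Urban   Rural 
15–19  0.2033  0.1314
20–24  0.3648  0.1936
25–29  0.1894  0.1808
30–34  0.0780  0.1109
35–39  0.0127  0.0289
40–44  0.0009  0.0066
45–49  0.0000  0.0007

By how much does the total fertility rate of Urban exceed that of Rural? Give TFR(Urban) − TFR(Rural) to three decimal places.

Urban:
  Sum of ASFRs = 0.2033 + 0.3648 + 0.1894 + 0.0780 + 0.0127 + 0.0009 + 0.0000 = 0.8491
  TFR = 5 × 0.8491 = 4.2455
Rural:
  Sum of ASFRs = 0.1314 + 0.1936 + 0.1808 + 0.1109 + 0.0289 + 0.0066 + 0.0007 = 0.6529
  TFR = 5 × 0.6529 = 3.2645
Difference = 4.2455 − 3.2645 = 0.981

0.981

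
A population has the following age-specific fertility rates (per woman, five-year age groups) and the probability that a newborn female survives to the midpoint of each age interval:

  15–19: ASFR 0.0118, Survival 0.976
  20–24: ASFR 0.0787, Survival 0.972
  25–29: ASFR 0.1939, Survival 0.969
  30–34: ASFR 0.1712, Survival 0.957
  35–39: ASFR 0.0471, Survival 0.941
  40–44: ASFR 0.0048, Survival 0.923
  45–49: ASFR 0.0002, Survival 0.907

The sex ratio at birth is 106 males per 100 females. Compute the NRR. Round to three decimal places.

1.186

Proportion female at birth = 100 / (100 + 106) = 0.48544.
Survival-weighted fertility by age (5·fₓ·Sₓ):
  15–19: 5 × 0.0118 × 0.976 = 0.05758
  20–24: 5 × 0.0787 × 0.972 = 0.38248
  25–29: 5 × 0.1939 × 0.969 = 0.93945
  30–34: 5 × 0.1712 × 0.957 = 0.81919
  35–39: 5 × 0.0471 × 0.941 = 0.22161
  40–44: 5 × 0.0048 × 0.923 = 0.02215
  45–49: 5 × 0.0002 × 0.907 = 0.00091
Sum = 2.44337
NRR = 0.48544 × 2.44337 = 1.18611
NRR > 1, so each generation more than replaces itself.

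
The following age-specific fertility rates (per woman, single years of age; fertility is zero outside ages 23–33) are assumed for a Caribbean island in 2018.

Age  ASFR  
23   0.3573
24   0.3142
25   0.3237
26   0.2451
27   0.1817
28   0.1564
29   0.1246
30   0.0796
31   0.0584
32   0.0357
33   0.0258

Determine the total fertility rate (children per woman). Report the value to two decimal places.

1.90

Sum of ASFRs = 0.3573 + 0.3142 + 0.3237 + 0.2451 + 0.1817 + 0.1564 + 0.1246 + 0.0796 + 0.0584 + 0.0357 + 0.0258 = 1.9025
TFR = 1.9025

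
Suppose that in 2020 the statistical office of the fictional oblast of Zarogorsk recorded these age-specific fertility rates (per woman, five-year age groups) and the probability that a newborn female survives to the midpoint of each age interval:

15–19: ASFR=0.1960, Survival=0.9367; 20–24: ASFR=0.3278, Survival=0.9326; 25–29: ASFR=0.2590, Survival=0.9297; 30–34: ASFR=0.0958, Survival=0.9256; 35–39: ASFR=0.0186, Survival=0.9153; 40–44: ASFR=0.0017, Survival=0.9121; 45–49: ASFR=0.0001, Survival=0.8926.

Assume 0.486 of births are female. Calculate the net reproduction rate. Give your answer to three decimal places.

Proportion female at birth = 0.486.
Each age group contributes 5 × ASFR × survival:
  15–19: 5 × 0.1960 × 0.9367 = 0.91797
  20–24: 5 × 0.3278 × 0.9326 = 1.52853
  25–29: 5 × 0.2590 × 0.9297 = 1.20396
  30–34: 5 × 0.0958 × 0.9256 = 0.44336
  35–39: 5 × 0.0186 × 0.9153 = 0.08512
  40–44: 5 × 0.0017 × 0.9121 = 0.00775
  45–49: 5 × 0.0001 × 0.8926 = 0.00045
Sum = 4.18714
NRR = 0.486 × 4.18714 = 2.03495

2.035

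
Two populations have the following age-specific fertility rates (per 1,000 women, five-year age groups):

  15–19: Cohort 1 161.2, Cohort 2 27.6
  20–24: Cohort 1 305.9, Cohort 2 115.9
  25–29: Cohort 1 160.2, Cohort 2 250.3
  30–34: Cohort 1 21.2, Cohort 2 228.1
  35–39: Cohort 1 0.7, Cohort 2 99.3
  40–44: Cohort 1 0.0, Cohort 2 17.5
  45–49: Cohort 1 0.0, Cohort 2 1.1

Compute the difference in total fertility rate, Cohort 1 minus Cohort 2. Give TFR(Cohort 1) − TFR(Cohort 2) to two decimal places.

Cohort 1:
  Sum of ASFRs = 161.2 + 305.9 + 160.2 + 21.2 + 0.7 + 0.0 + 0.0 = 649.2
  TFR = 5 × 649.2 / 1000 = 3.246
Cohort 2:
  Sum of ASFRs = 27.6 + 115.9 + 250.3 + 228.1 + 99.3 + 17.5 + 1.1 = 739.8
  TFR = 5 × 739.8 / 1000 = 3.699
Difference = 3.246 − 3.699 = -0.453

-0.45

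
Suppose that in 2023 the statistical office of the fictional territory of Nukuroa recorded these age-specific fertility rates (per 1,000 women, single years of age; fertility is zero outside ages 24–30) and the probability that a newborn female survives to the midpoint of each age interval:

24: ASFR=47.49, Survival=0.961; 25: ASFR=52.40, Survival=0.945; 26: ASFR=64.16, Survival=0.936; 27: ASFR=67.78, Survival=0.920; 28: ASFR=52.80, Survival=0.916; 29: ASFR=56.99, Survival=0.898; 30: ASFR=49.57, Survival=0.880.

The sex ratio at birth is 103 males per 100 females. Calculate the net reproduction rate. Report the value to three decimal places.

Proportion female at birth = 100 / (100 + 103) = 0.49261.
Weighting each age-specific rate by interval width and survival:
  24: 1 × 47.49/1000 × 0.961 = 0.04564
  25: 1 × 52.40/1000 × 0.945 = 0.04952
  26: 1 × 64.16/1000 × 0.936 = 0.06005
  27: 1 × 67.78/1000 × 0.920 = 0.06236
  28: 1 × 52.80/1000 × 0.916 = 0.04836
  29: 1 × 56.99/1000 × 0.898 = 0.05118
  30: 1 × 49.57/1000 × 0.880 = 0.04362
Sum = 0.36073
NRR = 0.49261 × 0.36073 = 0.17770
An NRR under 1 implies long-run decline under these rates.

0.178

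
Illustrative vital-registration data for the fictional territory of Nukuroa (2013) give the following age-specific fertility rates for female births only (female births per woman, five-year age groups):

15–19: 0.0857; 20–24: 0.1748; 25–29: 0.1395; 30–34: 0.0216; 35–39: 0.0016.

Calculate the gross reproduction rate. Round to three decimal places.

2.116

Sum of female ASFRs = 0.0857 + 0.1748 + 0.1395 + 0.0216 + 0.0016 = 0.4232
GRR = 5 × 0.4232 = 2.116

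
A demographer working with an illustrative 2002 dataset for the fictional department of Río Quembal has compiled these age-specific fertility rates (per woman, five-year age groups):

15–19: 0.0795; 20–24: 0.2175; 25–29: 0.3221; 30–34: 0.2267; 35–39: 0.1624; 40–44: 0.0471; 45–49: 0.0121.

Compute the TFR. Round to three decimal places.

Sum of ASFRs = 0.0795 + 0.2175 + 0.3221 + 0.2267 + 0.1624 + 0.0471 + 0.0121 = 1.0674
TFR = 5 × 1.0674 = 5.337

5.337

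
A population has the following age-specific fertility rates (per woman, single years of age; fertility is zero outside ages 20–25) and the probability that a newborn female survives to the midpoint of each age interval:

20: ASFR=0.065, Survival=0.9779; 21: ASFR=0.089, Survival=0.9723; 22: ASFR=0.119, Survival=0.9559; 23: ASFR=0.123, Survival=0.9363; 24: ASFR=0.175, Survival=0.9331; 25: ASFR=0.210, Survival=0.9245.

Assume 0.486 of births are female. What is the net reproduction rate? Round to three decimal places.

Proportion female at birth = 0.486.
Survival-weighted fertility by age (1·fₓ·Sₓ):
  20: 1 × 0.065 × 0.9779 = 0.06356
  21: 1 × 0.089 × 0.9723 = 0.08653
  22: 1 × 0.119 × 0.9559 = 0.11375
  23: 1 × 0.123 × 0.9363 = 0.11516
  24: 1 × 0.175 × 0.9331 = 0.16329
  25: 1 × 0.210 × 0.9245 = 0.19415
Sum = 0.73644
NRR = 0.486 × 0.73644 = 0.35791

0.358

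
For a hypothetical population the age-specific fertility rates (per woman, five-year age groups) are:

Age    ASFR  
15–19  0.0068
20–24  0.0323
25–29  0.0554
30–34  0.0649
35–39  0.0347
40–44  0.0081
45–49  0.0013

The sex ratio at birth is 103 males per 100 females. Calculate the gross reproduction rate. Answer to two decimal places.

Proportion female at birth = 100 / (100 + 103) = 0.49261.
Sum of ASFRs = 0.0068 + 0.0323 + 0.0554 + 0.0649 + 0.0347 + 0.0081 + 0.0013 = 0.2035
TFR = 5 × 0.2035 = 1.0175
GRR = 0.49261 × 1.0175 = 0.50123

0.50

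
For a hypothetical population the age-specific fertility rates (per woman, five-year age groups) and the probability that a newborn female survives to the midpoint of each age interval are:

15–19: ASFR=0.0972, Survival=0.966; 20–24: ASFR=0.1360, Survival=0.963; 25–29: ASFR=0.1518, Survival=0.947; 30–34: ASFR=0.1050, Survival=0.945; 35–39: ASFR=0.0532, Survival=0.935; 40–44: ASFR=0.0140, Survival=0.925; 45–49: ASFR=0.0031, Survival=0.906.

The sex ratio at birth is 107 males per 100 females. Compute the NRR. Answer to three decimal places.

Proportion female at birth = 100 / (100 + 107) = 0.48309.
Weighting each age-specific rate by interval width and survival:
  15–19: 5 × 0.0972 × 0.966 = 0.46948
  20–24: 5 × 0.1360 × 0.963 = 0.65484
  25–29: 5 × 0.1518 × 0.947 = 0.71877
  30–34: 5 × 0.1050 × 0.945 = 0.49613
  35–39: 5 × 0.0532 × 0.935 = 0.24871
  40–44: 5 × 0.0140 × 0.925 = 0.06475
  45–49: 5 × 0.0031 × 0.906 = 0.01404
Sum = 2.66672
NRR = 0.48309 × 2.66672 = 1.28827

1.288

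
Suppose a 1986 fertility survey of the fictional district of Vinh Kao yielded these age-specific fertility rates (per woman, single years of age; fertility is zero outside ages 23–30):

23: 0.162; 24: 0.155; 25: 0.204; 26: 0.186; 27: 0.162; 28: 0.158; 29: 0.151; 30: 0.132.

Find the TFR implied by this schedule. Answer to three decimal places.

1.310

Sum of ASFRs = 0.162 + 0.155 + 0.204 + 0.186 + 0.162 + 0.158 + 0.151 + 0.132 = 1.310
TFR = 1.31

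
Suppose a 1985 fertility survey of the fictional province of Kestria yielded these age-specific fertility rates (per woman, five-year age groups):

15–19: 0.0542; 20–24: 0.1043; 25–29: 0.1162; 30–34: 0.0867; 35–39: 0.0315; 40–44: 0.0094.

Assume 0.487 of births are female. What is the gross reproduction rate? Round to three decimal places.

0.980

Proportion female at birth = 0.487.
Sum of ASFRs = 0.0542 + 0.1043 + 0.1162 + 0.0867 + 0.0315 + 0.0094 = 0.4023
TFR = 5 × 0.4023 = 2.0115
GRR = 0.487 × 2.0115 = 0.97960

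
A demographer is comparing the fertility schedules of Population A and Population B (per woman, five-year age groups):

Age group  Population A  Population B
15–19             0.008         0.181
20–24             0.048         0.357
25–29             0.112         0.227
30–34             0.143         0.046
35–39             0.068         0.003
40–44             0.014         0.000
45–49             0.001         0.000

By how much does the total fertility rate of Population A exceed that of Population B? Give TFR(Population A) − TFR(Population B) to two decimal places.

-2.10

Population A:
  Sum of ASFRs = 0.008 + 0.048 + 0.112 + 0.143 + 0.068 + 0.014 + 0.001 = 0.394
  TFR = 5 × 0.394 = 1.97
Population B:
  Sum of ASFRs = 0.181 + 0.357 + 0.227 + 0.046 + 0.003 + 0.000 + 0.000 = 0.814
  TFR = 5 × 0.814 = 4.07
Difference = 1.97 − 4.07 = -2.1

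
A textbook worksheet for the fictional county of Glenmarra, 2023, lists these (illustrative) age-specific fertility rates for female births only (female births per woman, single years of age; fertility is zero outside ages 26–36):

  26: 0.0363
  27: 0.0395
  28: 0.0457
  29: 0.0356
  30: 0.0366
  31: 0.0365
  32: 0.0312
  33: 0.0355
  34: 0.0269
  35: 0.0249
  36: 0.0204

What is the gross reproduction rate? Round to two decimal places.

Sum of female ASFRs = 0.0363 + 0.0395 + 0.0457 + 0.0356 + 0.0366 + 0.0365 + 0.0312 + 0.0355 + 0.0269 + 0.0249 + 0.0204 = 0.3691
GRR = 0.3691

0.37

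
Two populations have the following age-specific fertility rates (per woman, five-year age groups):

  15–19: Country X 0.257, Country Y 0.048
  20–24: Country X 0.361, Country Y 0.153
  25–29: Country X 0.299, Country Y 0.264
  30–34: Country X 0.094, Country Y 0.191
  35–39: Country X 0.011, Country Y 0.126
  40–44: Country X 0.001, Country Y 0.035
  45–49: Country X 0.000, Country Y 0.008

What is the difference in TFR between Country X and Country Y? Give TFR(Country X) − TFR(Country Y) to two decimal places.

0.99

Country X:
  Sum of ASFRs = 0.257 + 0.361 + 0.299 + 0.094 + 0.011 + 0.001 + 0.000 = 1.023
  TFR = 5 × 1.023 = 5.115
Country Y:
  Sum of ASFRs = 0.048 + 0.153 + 0.264 + 0.191 + 0.126 + 0.035 + 0.008 = 0.825
  TFR = 5 × 0.825 = 4.125
Difference = 5.115 − 4.125 = 0.99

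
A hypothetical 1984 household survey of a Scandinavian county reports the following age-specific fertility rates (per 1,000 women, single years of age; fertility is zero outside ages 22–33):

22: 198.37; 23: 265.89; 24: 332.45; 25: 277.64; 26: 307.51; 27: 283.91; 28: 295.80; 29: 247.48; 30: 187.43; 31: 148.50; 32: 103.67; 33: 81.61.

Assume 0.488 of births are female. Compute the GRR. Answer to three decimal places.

1.332

Proportion female at birth = 0.488.
Sum of ASFRs = 198.37 + 265.89 + 332.45 + 277.64 + 307.51 + 283.91 + 295.80 + 247.48 + 187.43 + 148.50 + 103.67 + 81.61 = 2730.26
TFR = 2730.26 / 1000 = 2.73026
GRR = 0.488 × 2.73026 = 1.33237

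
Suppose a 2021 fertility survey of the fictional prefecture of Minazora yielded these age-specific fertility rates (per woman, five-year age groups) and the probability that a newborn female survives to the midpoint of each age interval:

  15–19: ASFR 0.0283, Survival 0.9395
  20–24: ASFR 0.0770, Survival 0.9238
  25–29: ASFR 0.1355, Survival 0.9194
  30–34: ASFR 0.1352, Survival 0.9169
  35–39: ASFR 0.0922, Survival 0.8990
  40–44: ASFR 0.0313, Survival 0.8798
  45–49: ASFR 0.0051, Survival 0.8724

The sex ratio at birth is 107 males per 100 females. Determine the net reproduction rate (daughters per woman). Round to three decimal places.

1.114

Proportion female at birth = 100 / (100 + 107) = 0.48309.
Survival-weighted fertility by age (5·fₓ·Sₓ):
  15–19: 5 × 0.0283 × 0.9395 = 0.13294
  20–24: 5 × 0.0770 × 0.9238 = 0.35566
  25–29: 5 × 0.1355 × 0.9194 = 0.62289
  30–34: 5 × 0.1352 × 0.9169 = 0.61982
  35–39: 5 × 0.0922 × 0.8990 = 0.41444
  40–44: 5 × 0.0313 × 0.8798 = 0.13769
  45–49: 5 × 0.0051 × 0.8724 = 0.02225
Sum = 2.30569
NRR = 0.48309 × 2.30569 = 1.11386
NRR > 1, so each generation more than replaces itself.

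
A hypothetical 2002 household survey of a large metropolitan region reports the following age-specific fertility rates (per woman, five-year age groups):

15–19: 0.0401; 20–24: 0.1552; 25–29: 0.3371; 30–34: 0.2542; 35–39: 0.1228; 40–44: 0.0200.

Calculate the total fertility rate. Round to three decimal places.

4.647

Sum of ASFRs = 0.0401 + 0.1552 + 0.3371 + 0.2542 + 0.1228 + 0.0200 = 0.9294
TFR = 5 × 0.9294 = 4.647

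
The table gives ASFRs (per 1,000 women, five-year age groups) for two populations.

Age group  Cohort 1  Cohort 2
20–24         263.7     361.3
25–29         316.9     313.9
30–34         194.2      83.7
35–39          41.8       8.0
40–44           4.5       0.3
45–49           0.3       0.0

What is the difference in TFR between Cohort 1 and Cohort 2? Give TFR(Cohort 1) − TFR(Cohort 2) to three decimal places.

Cohort 1:
  Sum of ASFRs = 263.7 + 316.9 + 194.2 + 41.8 + 4.5 + 0.3 = 821.4
  TFR = 5 × 821.4 / 1000 = 4.107
Cohort 2:
  Sum of ASFRs = 361.3 + 313.9 + 83.7 + 8.0 + 0.3 + 0.0 = 767.2
  TFR = 5 × 767.2 / 1000 = 3.836
Difference = 4.107 − 3.836 = 0.271

0.271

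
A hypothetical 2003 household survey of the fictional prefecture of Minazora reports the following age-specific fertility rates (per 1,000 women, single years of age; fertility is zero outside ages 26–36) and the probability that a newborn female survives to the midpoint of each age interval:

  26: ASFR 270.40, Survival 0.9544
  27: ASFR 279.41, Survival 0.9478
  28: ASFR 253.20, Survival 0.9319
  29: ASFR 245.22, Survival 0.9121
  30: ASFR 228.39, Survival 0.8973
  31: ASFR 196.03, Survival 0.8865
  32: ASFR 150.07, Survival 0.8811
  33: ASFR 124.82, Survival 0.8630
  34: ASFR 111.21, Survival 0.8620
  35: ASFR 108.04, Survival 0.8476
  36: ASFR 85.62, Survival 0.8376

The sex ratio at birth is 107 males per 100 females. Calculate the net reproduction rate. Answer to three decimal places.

Proportion female at birth = 100 / (100 + 107) = 0.48309.
Each age group contributes 1 × ASFR × survival:
  26: 1 × 270.40/1000 × 0.9544 = 0.25807
  27: 1 × 279.41/1000 × 0.9478 = 0.26482
  28: 1 × 253.20/1000 × 0.9319 = 0.23596
  29: 1 × 245.22/1000 × 0.9121 = 0.22367
  30: 1 × 228.39/1000 × 0.8973 = 0.20493
  31: 1 × 196.03/1000 × 0.8865 = 0.17378
  32: 1 × 150.07/1000 × 0.8811 = 0.13223
  33: 1 × 124.82/1000 × 0.8630 = 0.10772
  34: 1 × 111.21/1000 × 0.8620 = 0.09586
  35: 1 × 108.04/1000 × 0.8476 = 0.09157
  36: 1 × 85.62/1000 × 0.8376 = 0.07172
Sum = 1.86033
NRR = 0.48309 × 1.86033 = 0.89871
NRR < 1, so the cohort does not fully replace itself.

0.899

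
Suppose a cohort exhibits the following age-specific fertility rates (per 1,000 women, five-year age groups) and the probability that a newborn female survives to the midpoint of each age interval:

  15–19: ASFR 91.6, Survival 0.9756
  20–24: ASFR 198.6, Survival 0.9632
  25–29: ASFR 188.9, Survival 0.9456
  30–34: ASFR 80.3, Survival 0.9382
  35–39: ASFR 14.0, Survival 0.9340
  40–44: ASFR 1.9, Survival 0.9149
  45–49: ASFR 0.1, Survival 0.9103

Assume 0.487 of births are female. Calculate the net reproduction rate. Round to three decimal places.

1.338

Proportion female at birth = 0.487.
Per-age-group product (5 × ASFR × survival probability):
  15–19: 5 × 91.6/1000 × 0.9756 = 0.44682
  20–24: 5 × 198.6/1000 × 0.9632 = 0.95646
  25–29: 5 × 188.9/1000 × 0.9456 = 0.89312
  30–34: 5 × 80.3/1000 × 0.9382 = 0.37669
  35–39: 5 × 14.0/1000 × 0.9340 = 0.06538
  40–44: 5 × 1.9/1000 × 0.9149 = 0.00869
  45–49: 5 × 0.1/1000 × 0.9103 = 0.00046
Sum = 2.74762
NRR = 0.487 × 2.74762 = 1.33809
An NRR exceeding 1 indicates intrinsic growth under these rates.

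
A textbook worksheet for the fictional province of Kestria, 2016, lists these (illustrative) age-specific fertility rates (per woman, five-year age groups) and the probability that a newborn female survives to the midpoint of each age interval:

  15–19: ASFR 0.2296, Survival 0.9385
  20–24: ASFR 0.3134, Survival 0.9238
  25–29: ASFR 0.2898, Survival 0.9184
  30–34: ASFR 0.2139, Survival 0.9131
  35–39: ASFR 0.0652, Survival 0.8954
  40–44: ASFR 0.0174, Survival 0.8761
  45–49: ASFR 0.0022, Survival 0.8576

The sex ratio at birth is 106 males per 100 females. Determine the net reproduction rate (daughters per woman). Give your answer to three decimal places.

Proportion female at birth = 100 / (100 + 106) = 0.48544.
Each age group contributes 5 × ASFR × survival:
  15–19: 5 × 0.2296 × 0.9385 = 1.07740
  20–24: 5 × 0.3134 × 0.9238 = 1.44759
  25–29: 5 × 0.2898 × 0.9184 = 1.33076
  30–34: 5 × 0.2139 × 0.9131 = 0.97656
  35–39: 5 × 0.0652 × 0.8954 = 0.29190
  40–44: 5 × 0.0174 × 0.8761 = 0.07622
  45–49: 5 × 0.0022 × 0.8576 = 0.00943
Sum = 5.20986
NRR = 0.48544 × 5.20986 = 2.52907
With NRR above 1 the population is above replacement fertility.

2.529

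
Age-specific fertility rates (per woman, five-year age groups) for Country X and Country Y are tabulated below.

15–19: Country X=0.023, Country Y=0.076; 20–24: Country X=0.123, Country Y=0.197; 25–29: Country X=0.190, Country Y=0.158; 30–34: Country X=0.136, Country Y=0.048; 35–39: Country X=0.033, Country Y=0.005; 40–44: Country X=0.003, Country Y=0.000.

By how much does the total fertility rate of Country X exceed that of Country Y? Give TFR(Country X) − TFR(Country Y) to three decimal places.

0.120

Country X:
  Sum of ASFRs = 0.023 + 0.123 + 0.190 + 0.136 + 0.033 + 0.003 = 0.508
  TFR = 5 × 0.508 = 2.54
Country Y:
  Sum of ASFRs = 0.076 + 0.197 + 0.158 + 0.048 + 0.005 + 0.000 = 0.484
  TFR = 5 × 0.484 = 2.42
Difference = 2.54 − 2.42 = 0.12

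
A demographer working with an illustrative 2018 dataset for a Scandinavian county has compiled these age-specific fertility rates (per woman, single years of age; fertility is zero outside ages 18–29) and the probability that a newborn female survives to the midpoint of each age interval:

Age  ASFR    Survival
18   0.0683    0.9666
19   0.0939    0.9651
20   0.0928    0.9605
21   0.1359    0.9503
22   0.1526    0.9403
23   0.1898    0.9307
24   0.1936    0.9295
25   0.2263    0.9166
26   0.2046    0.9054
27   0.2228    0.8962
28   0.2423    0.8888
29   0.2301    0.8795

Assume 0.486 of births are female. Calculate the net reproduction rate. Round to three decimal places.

0.916

Proportion female at birth = 0.486.
Per-age-group product (1 × ASFR × survival probability):
  18: 1 × 0.0683 × 0.9666 = 0.06602
  19: 1 × 0.0939 × 0.9651 = 0.09062
  20: 1 × 0.0928 × 0.9605 = 0.08913
  21: 1 × 0.1359 × 0.9503 = 0.12915
  22: 1 × 0.1526 × 0.9403 = 0.14349
  23: 1 × 0.1898 × 0.9307 = 0.17665
  24: 1 × 0.1936 × 0.9295 = 0.17995
  25: 1 × 0.2263 × 0.9166 = 0.20743
  26: 1 × 0.2046 × 0.9054 = 0.18524
  27: 1 × 0.2228 × 0.8962 = 0.19967
  28: 1 × 0.2423 × 0.8888 = 0.21536
  29: 1 × 0.2301 × 0.8795 = 0.20237
Sum = 1.88508
NRR = 0.486 × 1.88508 = 0.91615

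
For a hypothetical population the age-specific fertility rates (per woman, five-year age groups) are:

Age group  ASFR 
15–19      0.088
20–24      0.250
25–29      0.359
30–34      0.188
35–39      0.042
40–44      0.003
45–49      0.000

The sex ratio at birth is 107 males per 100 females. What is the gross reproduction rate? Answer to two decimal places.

Proportion female at birth = 100 / (100 + 107) = 0.48309.
Sum of ASFRs = 0.088 + 0.250 + 0.359 + 0.188 + 0.042 + 0.003 + 0.000 = 0.930
TFR = 5 × 0.930 = 4.65
GRR = 0.48309 × 4.65 = 2.24637

2.25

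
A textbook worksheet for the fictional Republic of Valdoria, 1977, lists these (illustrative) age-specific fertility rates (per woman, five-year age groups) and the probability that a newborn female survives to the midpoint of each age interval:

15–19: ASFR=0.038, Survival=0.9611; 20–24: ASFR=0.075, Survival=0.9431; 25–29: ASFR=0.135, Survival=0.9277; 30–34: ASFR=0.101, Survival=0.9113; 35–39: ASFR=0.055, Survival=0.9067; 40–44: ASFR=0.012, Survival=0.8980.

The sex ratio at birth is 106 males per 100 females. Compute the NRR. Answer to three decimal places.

Proportion female at birth = 100 / (100 + 106) = 0.48544.
Weighting each age-specific rate by interval width and survival:
  15–19: 5 × 0.038 × 0.9611 = 0.18261
  20–24: 5 × 0.075 × 0.9431 = 0.35366
  25–29: 5 × 0.135 × 0.9277 = 0.62620
  30–34: 5 × 0.101 × 0.9113 = 0.46021
  35–39: 5 × 0.055 × 0.9067 = 0.24934
  40–44: 5 × 0.012 × 0.8980 = 0.05388
Sum = 1.92590
NRR = 0.48544 × 1.92590 = 0.93491

0.935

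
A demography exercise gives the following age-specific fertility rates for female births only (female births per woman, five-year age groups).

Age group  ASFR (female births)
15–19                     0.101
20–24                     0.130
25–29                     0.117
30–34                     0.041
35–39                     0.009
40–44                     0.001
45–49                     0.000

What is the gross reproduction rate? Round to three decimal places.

1.995

Sum of female ASFRs = 0.101 + 0.130 + 0.117 + 0.041 + 0.009 + 0.001 + 0.000 = 0.399
GRR = 5 × 0.399 = 1.995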